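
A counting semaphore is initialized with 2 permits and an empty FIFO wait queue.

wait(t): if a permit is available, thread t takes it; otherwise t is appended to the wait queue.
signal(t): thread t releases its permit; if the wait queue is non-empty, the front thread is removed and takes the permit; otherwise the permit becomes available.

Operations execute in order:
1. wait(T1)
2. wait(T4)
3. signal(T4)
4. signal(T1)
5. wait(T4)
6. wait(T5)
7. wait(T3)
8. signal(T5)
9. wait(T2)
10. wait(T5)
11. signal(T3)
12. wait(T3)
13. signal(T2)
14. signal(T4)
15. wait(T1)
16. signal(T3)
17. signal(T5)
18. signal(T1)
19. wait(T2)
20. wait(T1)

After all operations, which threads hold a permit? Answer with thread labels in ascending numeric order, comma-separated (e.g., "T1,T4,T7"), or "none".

Step 1: wait(T1) -> count=1 queue=[] holders={T1}
Step 2: wait(T4) -> count=0 queue=[] holders={T1,T4}
Step 3: signal(T4) -> count=1 queue=[] holders={T1}
Step 4: signal(T1) -> count=2 queue=[] holders={none}
Step 5: wait(T4) -> count=1 queue=[] holders={T4}
Step 6: wait(T5) -> count=0 queue=[] holders={T4,T5}
Step 7: wait(T3) -> count=0 queue=[T3] holders={T4,T5}
Step 8: signal(T5) -> count=0 queue=[] holders={T3,T4}
Step 9: wait(T2) -> count=0 queue=[T2] holders={T3,T4}
Step 10: wait(T5) -> count=0 queue=[T2,T5] holders={T3,T4}
Step 11: signal(T3) -> count=0 queue=[T5] holders={T2,T4}
Step 12: wait(T3) -> count=0 queue=[T5,T3] holders={T2,T4}
Step 13: signal(T2) -> count=0 queue=[T3] holders={T4,T5}
Step 14: signal(T4) -> count=0 queue=[] holders={T3,T5}
Step 15: wait(T1) -> count=0 queue=[T1] holders={T3,T5}
Step 16: signal(T3) -> count=0 queue=[] holders={T1,T5}
Step 17: signal(T5) -> count=1 queue=[] holders={T1}
Step 18: signal(T1) -> count=2 queue=[] holders={none}
Step 19: wait(T2) -> count=1 queue=[] holders={T2}
Step 20: wait(T1) -> count=0 queue=[] holders={T1,T2}
Final holders: T1,T2

Answer: T1,T2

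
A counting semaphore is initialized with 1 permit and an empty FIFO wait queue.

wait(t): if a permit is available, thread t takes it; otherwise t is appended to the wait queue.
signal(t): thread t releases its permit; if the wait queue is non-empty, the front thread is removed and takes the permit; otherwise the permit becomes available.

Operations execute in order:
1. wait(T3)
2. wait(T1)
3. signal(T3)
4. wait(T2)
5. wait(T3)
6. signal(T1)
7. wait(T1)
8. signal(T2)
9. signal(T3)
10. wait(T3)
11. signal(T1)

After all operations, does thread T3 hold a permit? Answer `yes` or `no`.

Answer: yes

Derivation:
Step 1: wait(T3) -> count=0 queue=[] holders={T3}
Step 2: wait(T1) -> count=0 queue=[T1] holders={T3}
Step 3: signal(T3) -> count=0 queue=[] holders={T1}
Step 4: wait(T2) -> count=0 queue=[T2] holders={T1}
Step 5: wait(T3) -> count=0 queue=[T2,T3] holders={T1}
Step 6: signal(T1) -> count=0 queue=[T3] holders={T2}
Step 7: wait(T1) -> count=0 queue=[T3,T1] holders={T2}
Step 8: signal(T2) -> count=0 queue=[T1] holders={T3}
Step 9: signal(T3) -> count=0 queue=[] holders={T1}
Step 10: wait(T3) -> count=0 queue=[T3] holders={T1}
Step 11: signal(T1) -> count=0 queue=[] holders={T3}
Final holders: {T3} -> T3 in holders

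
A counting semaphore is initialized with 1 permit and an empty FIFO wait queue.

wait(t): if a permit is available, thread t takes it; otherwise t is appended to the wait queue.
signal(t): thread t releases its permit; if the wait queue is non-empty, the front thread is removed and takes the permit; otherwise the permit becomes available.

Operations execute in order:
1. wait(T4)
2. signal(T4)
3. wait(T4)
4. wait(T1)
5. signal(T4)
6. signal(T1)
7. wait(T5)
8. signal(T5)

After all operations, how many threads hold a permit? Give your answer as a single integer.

Step 1: wait(T4) -> count=0 queue=[] holders={T4}
Step 2: signal(T4) -> count=1 queue=[] holders={none}
Step 3: wait(T4) -> count=0 queue=[] holders={T4}
Step 4: wait(T1) -> count=0 queue=[T1] holders={T4}
Step 5: signal(T4) -> count=0 queue=[] holders={T1}
Step 6: signal(T1) -> count=1 queue=[] holders={none}
Step 7: wait(T5) -> count=0 queue=[] holders={T5}
Step 8: signal(T5) -> count=1 queue=[] holders={none}
Final holders: {none} -> 0 thread(s)

Answer: 0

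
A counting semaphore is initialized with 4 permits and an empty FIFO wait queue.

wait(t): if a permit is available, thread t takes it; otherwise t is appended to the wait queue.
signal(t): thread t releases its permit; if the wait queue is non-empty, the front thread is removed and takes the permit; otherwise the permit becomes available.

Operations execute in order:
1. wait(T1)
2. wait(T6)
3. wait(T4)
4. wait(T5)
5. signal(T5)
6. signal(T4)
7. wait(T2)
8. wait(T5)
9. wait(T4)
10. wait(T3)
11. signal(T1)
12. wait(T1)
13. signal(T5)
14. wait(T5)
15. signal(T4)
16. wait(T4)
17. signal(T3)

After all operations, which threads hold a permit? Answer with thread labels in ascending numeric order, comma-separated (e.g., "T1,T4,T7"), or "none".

Answer: T1,T2,T5,T6

Derivation:
Step 1: wait(T1) -> count=3 queue=[] holders={T1}
Step 2: wait(T6) -> count=2 queue=[] holders={T1,T6}
Step 3: wait(T4) -> count=1 queue=[] holders={T1,T4,T6}
Step 4: wait(T5) -> count=0 queue=[] holders={T1,T4,T5,T6}
Step 5: signal(T5) -> count=1 queue=[] holders={T1,T4,T6}
Step 6: signal(T4) -> count=2 queue=[] holders={T1,T6}
Step 7: wait(T2) -> count=1 queue=[] holders={T1,T2,T6}
Step 8: wait(T5) -> count=0 queue=[] holders={T1,T2,T5,T6}
Step 9: wait(T4) -> count=0 queue=[T4] holders={T1,T2,T5,T6}
Step 10: wait(T3) -> count=0 queue=[T4,T3] holders={T1,T2,T5,T6}
Step 11: signal(T1) -> count=0 queue=[T3] holders={T2,T4,T5,T6}
Step 12: wait(T1) -> count=0 queue=[T3,T1] holders={T2,T4,T5,T6}
Step 13: signal(T5) -> count=0 queue=[T1] holders={T2,T3,T4,T6}
Step 14: wait(T5) -> count=0 queue=[T1,T5] holders={T2,T3,T4,T6}
Step 15: signal(T4) -> count=0 queue=[T5] holders={T1,T2,T3,T6}
Step 16: wait(T4) -> count=0 queue=[T5,T4] holders={T1,T2,T3,T6}
Step 17: signal(T3) -> count=0 queue=[T4] holders={T1,T2,T5,T6}
Final holders: T1,T2,T5,T6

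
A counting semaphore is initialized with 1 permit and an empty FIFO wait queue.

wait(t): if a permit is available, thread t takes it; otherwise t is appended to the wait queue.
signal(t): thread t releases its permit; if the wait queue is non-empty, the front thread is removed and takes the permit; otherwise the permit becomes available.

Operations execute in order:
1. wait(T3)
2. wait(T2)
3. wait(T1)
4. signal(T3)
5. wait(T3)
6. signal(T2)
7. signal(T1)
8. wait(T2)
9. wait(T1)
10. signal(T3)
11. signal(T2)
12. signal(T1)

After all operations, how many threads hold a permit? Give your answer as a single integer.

Answer: 0

Derivation:
Step 1: wait(T3) -> count=0 queue=[] holders={T3}
Step 2: wait(T2) -> count=0 queue=[T2] holders={T3}
Step 3: wait(T1) -> count=0 queue=[T2,T1] holders={T3}
Step 4: signal(T3) -> count=0 queue=[T1] holders={T2}
Step 5: wait(T3) -> count=0 queue=[T1,T3] holders={T2}
Step 6: signal(T2) -> count=0 queue=[T3] holders={T1}
Step 7: signal(T1) -> count=0 queue=[] holders={T3}
Step 8: wait(T2) -> count=0 queue=[T2] holders={T3}
Step 9: wait(T1) -> count=0 queue=[T2,T1] holders={T3}
Step 10: signal(T3) -> count=0 queue=[T1] holders={T2}
Step 11: signal(T2) -> count=0 queue=[] holders={T1}
Step 12: signal(T1) -> count=1 queue=[] holders={none}
Final holders: {none} -> 0 thread(s)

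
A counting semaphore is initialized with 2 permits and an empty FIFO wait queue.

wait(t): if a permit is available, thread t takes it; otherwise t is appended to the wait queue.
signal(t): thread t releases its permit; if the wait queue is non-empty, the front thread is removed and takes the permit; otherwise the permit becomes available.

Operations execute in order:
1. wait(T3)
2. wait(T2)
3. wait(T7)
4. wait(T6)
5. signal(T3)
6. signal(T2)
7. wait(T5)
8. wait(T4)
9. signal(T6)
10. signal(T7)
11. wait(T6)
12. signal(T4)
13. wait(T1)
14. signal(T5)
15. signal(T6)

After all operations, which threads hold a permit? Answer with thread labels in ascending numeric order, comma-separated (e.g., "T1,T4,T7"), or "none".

Answer: T1

Derivation:
Step 1: wait(T3) -> count=1 queue=[] holders={T3}
Step 2: wait(T2) -> count=0 queue=[] holders={T2,T3}
Step 3: wait(T7) -> count=0 queue=[T7] holders={T2,T3}
Step 4: wait(T6) -> count=0 queue=[T7,T6] holders={T2,T3}
Step 5: signal(T3) -> count=0 queue=[T6] holders={T2,T7}
Step 6: signal(T2) -> count=0 queue=[] holders={T6,T7}
Step 7: wait(T5) -> count=0 queue=[T5] holders={T6,T7}
Step 8: wait(T4) -> count=0 queue=[T5,T4] holders={T6,T7}
Step 9: signal(T6) -> count=0 queue=[T4] holders={T5,T7}
Step 10: signal(T7) -> count=0 queue=[] holders={T4,T5}
Step 11: wait(T6) -> count=0 queue=[T6] holders={T4,T5}
Step 12: signal(T4) -> count=0 queue=[] holders={T5,T6}
Step 13: wait(T1) -> count=0 queue=[T1] holders={T5,T6}
Step 14: signal(T5) -> count=0 queue=[] holders={T1,T6}
Step 15: signal(T6) -> count=1 queue=[] holders={T1}
Final holders: T1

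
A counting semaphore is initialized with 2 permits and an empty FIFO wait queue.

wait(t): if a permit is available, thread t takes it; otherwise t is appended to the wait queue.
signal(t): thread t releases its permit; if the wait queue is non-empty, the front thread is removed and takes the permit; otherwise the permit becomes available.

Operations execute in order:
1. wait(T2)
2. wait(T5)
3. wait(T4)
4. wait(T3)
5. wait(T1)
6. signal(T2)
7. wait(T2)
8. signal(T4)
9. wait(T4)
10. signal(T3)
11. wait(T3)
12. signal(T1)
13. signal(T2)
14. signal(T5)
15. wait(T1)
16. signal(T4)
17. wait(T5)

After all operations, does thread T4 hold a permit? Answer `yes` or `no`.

Step 1: wait(T2) -> count=1 queue=[] holders={T2}
Step 2: wait(T5) -> count=0 queue=[] holders={T2,T5}
Step 3: wait(T4) -> count=0 queue=[T4] holders={T2,T5}
Step 4: wait(T3) -> count=0 queue=[T4,T3] holders={T2,T5}
Step 5: wait(T1) -> count=0 queue=[T4,T3,T1] holders={T2,T5}
Step 6: signal(T2) -> count=0 queue=[T3,T1] holders={T4,T5}
Step 7: wait(T2) -> count=0 queue=[T3,T1,T2] holders={T4,T5}
Step 8: signal(T4) -> count=0 queue=[T1,T2] holders={T3,T5}
Step 9: wait(T4) -> count=0 queue=[T1,T2,T4] holders={T3,T5}
Step 10: signal(T3) -> count=0 queue=[T2,T4] holders={T1,T5}
Step 11: wait(T3) -> count=0 queue=[T2,T4,T3] holders={T1,T5}
Step 12: signal(T1) -> count=0 queue=[T4,T3] holders={T2,T5}
Step 13: signal(T2) -> count=0 queue=[T3] holders={T4,T5}
Step 14: signal(T5) -> count=0 queue=[] holders={T3,T4}
Step 15: wait(T1) -> count=0 queue=[T1] holders={T3,T4}
Step 16: signal(T4) -> count=0 queue=[] holders={T1,T3}
Step 17: wait(T5) -> count=0 queue=[T5] holders={T1,T3}
Final holders: {T1,T3} -> T4 not in holders

Answer: no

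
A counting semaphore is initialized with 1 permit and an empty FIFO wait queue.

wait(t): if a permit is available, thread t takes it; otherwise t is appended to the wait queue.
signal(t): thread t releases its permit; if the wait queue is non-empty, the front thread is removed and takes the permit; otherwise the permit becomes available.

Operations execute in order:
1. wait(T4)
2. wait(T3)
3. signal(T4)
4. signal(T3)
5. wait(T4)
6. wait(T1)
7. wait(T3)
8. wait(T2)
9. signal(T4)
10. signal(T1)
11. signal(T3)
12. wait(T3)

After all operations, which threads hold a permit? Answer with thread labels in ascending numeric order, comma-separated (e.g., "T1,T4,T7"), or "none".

Answer: T2

Derivation:
Step 1: wait(T4) -> count=0 queue=[] holders={T4}
Step 2: wait(T3) -> count=0 queue=[T3] holders={T4}
Step 3: signal(T4) -> count=0 queue=[] holders={T3}
Step 4: signal(T3) -> count=1 queue=[] holders={none}
Step 5: wait(T4) -> count=0 queue=[] holders={T4}
Step 6: wait(T1) -> count=0 queue=[T1] holders={T4}
Step 7: wait(T3) -> count=0 queue=[T1,T3] holders={T4}
Step 8: wait(T2) -> count=0 queue=[T1,T3,T2] holders={T4}
Step 9: signal(T4) -> count=0 queue=[T3,T2] holders={T1}
Step 10: signal(T1) -> count=0 queue=[T2] holders={T3}
Step 11: signal(T3) -> count=0 queue=[] holders={T2}
Step 12: wait(T3) -> count=0 queue=[T3] holders={T2}
Final holders: T2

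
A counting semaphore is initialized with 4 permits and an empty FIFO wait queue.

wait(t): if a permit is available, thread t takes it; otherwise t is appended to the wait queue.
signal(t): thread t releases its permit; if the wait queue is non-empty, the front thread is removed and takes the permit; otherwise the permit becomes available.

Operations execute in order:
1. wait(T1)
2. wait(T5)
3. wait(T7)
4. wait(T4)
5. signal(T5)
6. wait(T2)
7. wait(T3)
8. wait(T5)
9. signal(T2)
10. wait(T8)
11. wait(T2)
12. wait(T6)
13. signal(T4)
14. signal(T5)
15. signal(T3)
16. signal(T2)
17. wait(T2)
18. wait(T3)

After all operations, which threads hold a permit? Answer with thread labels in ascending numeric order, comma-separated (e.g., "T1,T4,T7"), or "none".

Step 1: wait(T1) -> count=3 queue=[] holders={T1}
Step 2: wait(T5) -> count=2 queue=[] holders={T1,T5}
Step 3: wait(T7) -> count=1 queue=[] holders={T1,T5,T7}
Step 4: wait(T4) -> count=0 queue=[] holders={T1,T4,T5,T7}
Step 5: signal(T5) -> count=1 queue=[] holders={T1,T4,T7}
Step 6: wait(T2) -> count=0 queue=[] holders={T1,T2,T4,T7}
Step 7: wait(T3) -> count=0 queue=[T3] holders={T1,T2,T4,T7}
Step 8: wait(T5) -> count=0 queue=[T3,T5] holders={T1,T2,T4,T7}
Step 9: signal(T2) -> count=0 queue=[T5] holders={T1,T3,T4,T7}
Step 10: wait(T8) -> count=0 queue=[T5,T8] holders={T1,T3,T4,T7}
Step 11: wait(T2) -> count=0 queue=[T5,T8,T2] holders={T1,T3,T4,T7}
Step 12: wait(T6) -> count=0 queue=[T5,T8,T2,T6] holders={T1,T3,T4,T7}
Step 13: signal(T4) -> count=0 queue=[T8,T2,T6] holders={T1,T3,T5,T7}
Step 14: signal(T5) -> count=0 queue=[T2,T6] holders={T1,T3,T7,T8}
Step 15: signal(T3) -> count=0 queue=[T6] holders={T1,T2,T7,T8}
Step 16: signal(T2) -> count=0 queue=[] holders={T1,T6,T7,T8}
Step 17: wait(T2) -> count=0 queue=[T2] holders={T1,T6,T7,T8}
Step 18: wait(T3) -> count=0 queue=[T2,T3] holders={T1,T6,T7,T8}
Final holders: T1,T6,T7,T8

Answer: T1,T6,T7,T8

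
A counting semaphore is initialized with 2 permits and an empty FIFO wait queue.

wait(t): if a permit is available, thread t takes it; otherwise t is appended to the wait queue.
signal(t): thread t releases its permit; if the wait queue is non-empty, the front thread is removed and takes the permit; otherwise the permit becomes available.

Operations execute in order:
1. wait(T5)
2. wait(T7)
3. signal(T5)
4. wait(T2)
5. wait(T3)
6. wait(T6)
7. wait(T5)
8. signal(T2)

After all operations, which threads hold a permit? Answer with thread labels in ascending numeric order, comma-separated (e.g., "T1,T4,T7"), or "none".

Step 1: wait(T5) -> count=1 queue=[] holders={T5}
Step 2: wait(T7) -> count=0 queue=[] holders={T5,T7}
Step 3: signal(T5) -> count=1 queue=[] holders={T7}
Step 4: wait(T2) -> count=0 queue=[] holders={T2,T7}
Step 5: wait(T3) -> count=0 queue=[T3] holders={T2,T7}
Step 6: wait(T6) -> count=0 queue=[T3,T6] holders={T2,T7}
Step 7: wait(T5) -> count=0 queue=[T3,T6,T5] holders={T2,T7}
Step 8: signal(T2) -> count=0 queue=[T6,T5] holders={T3,T7}
Final holders: T3,T7

Answer: T3,T7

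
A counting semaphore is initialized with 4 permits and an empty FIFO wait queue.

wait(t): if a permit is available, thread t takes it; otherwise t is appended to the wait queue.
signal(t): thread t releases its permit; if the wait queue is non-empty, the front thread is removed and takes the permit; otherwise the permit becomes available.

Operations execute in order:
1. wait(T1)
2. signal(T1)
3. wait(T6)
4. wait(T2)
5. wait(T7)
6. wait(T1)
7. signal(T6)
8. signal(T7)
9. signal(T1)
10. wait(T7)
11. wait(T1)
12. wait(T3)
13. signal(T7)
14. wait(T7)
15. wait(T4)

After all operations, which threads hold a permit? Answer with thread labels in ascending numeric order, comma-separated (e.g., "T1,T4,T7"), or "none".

Answer: T1,T2,T3,T7

Derivation:
Step 1: wait(T1) -> count=3 queue=[] holders={T1}
Step 2: signal(T1) -> count=4 queue=[] holders={none}
Step 3: wait(T6) -> count=3 queue=[] holders={T6}
Step 4: wait(T2) -> count=2 queue=[] holders={T2,T6}
Step 5: wait(T7) -> count=1 queue=[] holders={T2,T6,T7}
Step 6: wait(T1) -> count=0 queue=[] holders={T1,T2,T6,T7}
Step 7: signal(T6) -> count=1 queue=[] holders={T1,T2,T7}
Step 8: signal(T7) -> count=2 queue=[] holders={T1,T2}
Step 9: signal(T1) -> count=3 queue=[] holders={T2}
Step 10: wait(T7) -> count=2 queue=[] holders={T2,T7}
Step 11: wait(T1) -> count=1 queue=[] holders={T1,T2,T7}
Step 12: wait(T3) -> count=0 queue=[] holders={T1,T2,T3,T7}
Step 13: signal(T7) -> count=1 queue=[] holders={T1,T2,T3}
Step 14: wait(T7) -> count=0 queue=[] holders={T1,T2,T3,T7}
Step 15: wait(T4) -> count=0 queue=[T4] holders={T1,T2,T3,T7}
Final holders: T1,T2,T3,T7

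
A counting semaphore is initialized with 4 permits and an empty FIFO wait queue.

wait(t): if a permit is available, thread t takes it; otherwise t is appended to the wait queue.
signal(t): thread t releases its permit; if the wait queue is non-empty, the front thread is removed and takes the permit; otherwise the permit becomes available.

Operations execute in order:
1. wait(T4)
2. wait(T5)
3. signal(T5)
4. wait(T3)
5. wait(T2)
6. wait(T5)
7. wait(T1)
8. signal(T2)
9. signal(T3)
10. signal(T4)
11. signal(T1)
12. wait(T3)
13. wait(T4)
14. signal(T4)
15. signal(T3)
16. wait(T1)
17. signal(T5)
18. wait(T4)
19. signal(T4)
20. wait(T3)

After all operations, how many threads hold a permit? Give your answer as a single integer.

Step 1: wait(T4) -> count=3 queue=[] holders={T4}
Step 2: wait(T5) -> count=2 queue=[] holders={T4,T5}
Step 3: signal(T5) -> count=3 queue=[] holders={T4}
Step 4: wait(T3) -> count=2 queue=[] holders={T3,T4}
Step 5: wait(T2) -> count=1 queue=[] holders={T2,T3,T4}
Step 6: wait(T5) -> count=0 queue=[] holders={T2,T3,T4,T5}
Step 7: wait(T1) -> count=0 queue=[T1] holders={T2,T3,T4,T5}
Step 8: signal(T2) -> count=0 queue=[] holders={T1,T3,T4,T5}
Step 9: signal(T3) -> count=1 queue=[] holders={T1,T4,T5}
Step 10: signal(T4) -> count=2 queue=[] holders={T1,T5}
Step 11: signal(T1) -> count=3 queue=[] holders={T5}
Step 12: wait(T3) -> count=2 queue=[] holders={T3,T5}
Step 13: wait(T4) -> count=1 queue=[] holders={T3,T4,T5}
Step 14: signal(T4) -> count=2 queue=[] holders={T3,T5}
Step 15: signal(T3) -> count=3 queue=[] holders={T5}
Step 16: wait(T1) -> count=2 queue=[] holders={T1,T5}
Step 17: signal(T5) -> count=3 queue=[] holders={T1}
Step 18: wait(T4) -> count=2 queue=[] holders={T1,T4}
Step 19: signal(T4) -> count=3 queue=[] holders={T1}
Step 20: wait(T3) -> count=2 queue=[] holders={T1,T3}
Final holders: {T1,T3} -> 2 thread(s)

Answer: 2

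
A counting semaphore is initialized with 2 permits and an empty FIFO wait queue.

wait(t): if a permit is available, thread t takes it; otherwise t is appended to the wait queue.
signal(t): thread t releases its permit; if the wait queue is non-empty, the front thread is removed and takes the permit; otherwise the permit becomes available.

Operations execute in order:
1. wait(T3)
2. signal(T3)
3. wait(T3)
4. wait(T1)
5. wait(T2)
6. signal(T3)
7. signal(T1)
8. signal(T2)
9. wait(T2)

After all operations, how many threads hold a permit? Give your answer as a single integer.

Step 1: wait(T3) -> count=1 queue=[] holders={T3}
Step 2: signal(T3) -> count=2 queue=[] holders={none}
Step 3: wait(T3) -> count=1 queue=[] holders={T3}
Step 4: wait(T1) -> count=0 queue=[] holders={T1,T3}
Step 5: wait(T2) -> count=0 queue=[T2] holders={T1,T3}
Step 6: signal(T3) -> count=0 queue=[] holders={T1,T2}
Step 7: signal(T1) -> count=1 queue=[] holders={T2}
Step 8: signal(T2) -> count=2 queue=[] holders={none}
Step 9: wait(T2) -> count=1 queue=[] holders={T2}
Final holders: {T2} -> 1 thread(s)

Answer: 1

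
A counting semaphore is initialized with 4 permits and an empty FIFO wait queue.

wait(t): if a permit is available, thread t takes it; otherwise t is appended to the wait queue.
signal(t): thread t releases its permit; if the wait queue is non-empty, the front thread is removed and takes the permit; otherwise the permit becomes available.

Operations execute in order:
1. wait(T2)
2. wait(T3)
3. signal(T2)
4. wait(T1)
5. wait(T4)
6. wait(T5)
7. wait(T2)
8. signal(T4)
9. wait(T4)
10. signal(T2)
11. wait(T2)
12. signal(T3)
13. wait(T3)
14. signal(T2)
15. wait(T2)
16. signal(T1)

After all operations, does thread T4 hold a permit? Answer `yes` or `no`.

Answer: yes

Derivation:
Step 1: wait(T2) -> count=3 queue=[] holders={T2}
Step 2: wait(T3) -> count=2 queue=[] holders={T2,T3}
Step 3: signal(T2) -> count=3 queue=[] holders={T3}
Step 4: wait(T1) -> count=2 queue=[] holders={T1,T3}
Step 5: wait(T4) -> count=1 queue=[] holders={T1,T3,T4}
Step 6: wait(T5) -> count=0 queue=[] holders={T1,T3,T4,T5}
Step 7: wait(T2) -> count=0 queue=[T2] holders={T1,T3,T4,T5}
Step 8: signal(T4) -> count=0 queue=[] holders={T1,T2,T3,T5}
Step 9: wait(T4) -> count=0 queue=[T4] holders={T1,T2,T3,T5}
Step 10: signal(T2) -> count=0 queue=[] holders={T1,T3,T4,T5}
Step 11: wait(T2) -> count=0 queue=[T2] holders={T1,T3,T4,T5}
Step 12: signal(T3) -> count=0 queue=[] holders={T1,T2,T4,T5}
Step 13: wait(T3) -> count=0 queue=[T3] holders={T1,T2,T4,T5}
Step 14: signal(T2) -> count=0 queue=[] holders={T1,T3,T4,T5}
Step 15: wait(T2) -> count=0 queue=[T2] holders={T1,T3,T4,T5}
Step 16: signal(T1) -> count=0 queue=[] holders={T2,T3,T4,T5}
Final holders: {T2,T3,T4,T5} -> T4 in holders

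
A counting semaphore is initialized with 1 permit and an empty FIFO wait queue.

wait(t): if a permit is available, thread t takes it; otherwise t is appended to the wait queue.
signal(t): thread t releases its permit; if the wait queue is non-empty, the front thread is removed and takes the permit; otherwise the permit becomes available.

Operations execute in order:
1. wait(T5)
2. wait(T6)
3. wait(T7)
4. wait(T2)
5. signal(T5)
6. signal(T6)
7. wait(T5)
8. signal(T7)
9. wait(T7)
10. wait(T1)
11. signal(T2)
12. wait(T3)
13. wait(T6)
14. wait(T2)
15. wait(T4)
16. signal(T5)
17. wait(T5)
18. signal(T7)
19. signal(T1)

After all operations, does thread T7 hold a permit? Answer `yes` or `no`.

Step 1: wait(T5) -> count=0 queue=[] holders={T5}
Step 2: wait(T6) -> count=0 queue=[T6] holders={T5}
Step 3: wait(T7) -> count=0 queue=[T6,T7] holders={T5}
Step 4: wait(T2) -> count=0 queue=[T6,T7,T2] holders={T5}
Step 5: signal(T5) -> count=0 queue=[T7,T2] holders={T6}
Step 6: signal(T6) -> count=0 queue=[T2] holders={T7}
Step 7: wait(T5) -> count=0 queue=[T2,T5] holders={T7}
Step 8: signal(T7) -> count=0 queue=[T5] holders={T2}
Step 9: wait(T7) -> count=0 queue=[T5,T7] holders={T2}
Step 10: wait(T1) -> count=0 queue=[T5,T7,T1] holders={T2}
Step 11: signal(T2) -> count=0 queue=[T7,T1] holders={T5}
Step 12: wait(T3) -> count=0 queue=[T7,T1,T3] holders={T5}
Step 13: wait(T6) -> count=0 queue=[T7,T1,T3,T6] holders={T5}
Step 14: wait(T2) -> count=0 queue=[T7,T1,T3,T6,T2] holders={T5}
Step 15: wait(T4) -> count=0 queue=[T7,T1,T3,T6,T2,T4] holders={T5}
Step 16: signal(T5) -> count=0 queue=[T1,T3,T6,T2,T4] holders={T7}
Step 17: wait(T5) -> count=0 queue=[T1,T3,T6,T2,T4,T5] holders={T7}
Step 18: signal(T7) -> count=0 queue=[T3,T6,T2,T4,T5] holders={T1}
Step 19: signal(T1) -> count=0 queue=[T6,T2,T4,T5] holders={T3}
Final holders: {T3} -> T7 not in holders

Answer: no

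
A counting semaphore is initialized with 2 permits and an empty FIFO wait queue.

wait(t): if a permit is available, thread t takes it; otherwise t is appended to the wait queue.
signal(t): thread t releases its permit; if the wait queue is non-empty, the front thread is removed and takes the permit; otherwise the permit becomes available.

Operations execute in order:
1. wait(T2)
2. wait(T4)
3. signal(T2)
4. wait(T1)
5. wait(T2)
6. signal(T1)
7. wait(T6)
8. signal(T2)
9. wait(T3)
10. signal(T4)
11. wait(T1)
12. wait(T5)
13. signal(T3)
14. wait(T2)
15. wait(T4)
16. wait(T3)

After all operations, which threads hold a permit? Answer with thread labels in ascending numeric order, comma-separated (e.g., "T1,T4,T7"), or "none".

Answer: T1,T6

Derivation:
Step 1: wait(T2) -> count=1 queue=[] holders={T2}
Step 2: wait(T4) -> count=0 queue=[] holders={T2,T4}
Step 3: signal(T2) -> count=1 queue=[] holders={T4}
Step 4: wait(T1) -> count=0 queue=[] holders={T1,T4}
Step 5: wait(T2) -> count=0 queue=[T2] holders={T1,T4}
Step 6: signal(T1) -> count=0 queue=[] holders={T2,T4}
Step 7: wait(T6) -> count=0 queue=[T6] holders={T2,T4}
Step 8: signal(T2) -> count=0 queue=[] holders={T4,T6}
Step 9: wait(T3) -> count=0 queue=[T3] holders={T4,T6}
Step 10: signal(T4) -> count=0 queue=[] holders={T3,T6}
Step 11: wait(T1) -> count=0 queue=[T1] holders={T3,T6}
Step 12: wait(T5) -> count=0 queue=[T1,T5] holders={T3,T6}
Step 13: signal(T3) -> count=0 queue=[T5] holders={T1,T6}
Step 14: wait(T2) -> count=0 queue=[T5,T2] holders={T1,T6}
Step 15: wait(T4) -> count=0 queue=[T5,T2,T4] holders={T1,T6}
Step 16: wait(T3) -> count=0 queue=[T5,T2,T4,T3] holders={T1,T6}
Final holders: T1,T6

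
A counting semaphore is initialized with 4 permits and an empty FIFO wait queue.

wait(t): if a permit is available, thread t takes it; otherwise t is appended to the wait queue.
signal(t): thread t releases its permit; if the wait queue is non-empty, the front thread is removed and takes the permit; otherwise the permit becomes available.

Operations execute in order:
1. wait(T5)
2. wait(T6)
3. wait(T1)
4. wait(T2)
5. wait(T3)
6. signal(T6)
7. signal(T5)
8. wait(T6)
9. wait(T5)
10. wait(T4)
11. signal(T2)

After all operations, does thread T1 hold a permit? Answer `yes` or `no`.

Step 1: wait(T5) -> count=3 queue=[] holders={T5}
Step 2: wait(T6) -> count=2 queue=[] holders={T5,T6}
Step 3: wait(T1) -> count=1 queue=[] holders={T1,T5,T6}
Step 4: wait(T2) -> count=0 queue=[] holders={T1,T2,T5,T6}
Step 5: wait(T3) -> count=0 queue=[T3] holders={T1,T2,T5,T6}
Step 6: signal(T6) -> count=0 queue=[] holders={T1,T2,T3,T5}
Step 7: signal(T5) -> count=1 queue=[] holders={T1,T2,T3}
Step 8: wait(T6) -> count=0 queue=[] holders={T1,T2,T3,T6}
Step 9: wait(T5) -> count=0 queue=[T5] holders={T1,T2,T3,T6}
Step 10: wait(T4) -> count=0 queue=[T5,T4] holders={T1,T2,T3,T6}
Step 11: signal(T2) -> count=0 queue=[T4] holders={T1,T3,T5,T6}
Final holders: {T1,T3,T5,T6} -> T1 in holders

Answer: yes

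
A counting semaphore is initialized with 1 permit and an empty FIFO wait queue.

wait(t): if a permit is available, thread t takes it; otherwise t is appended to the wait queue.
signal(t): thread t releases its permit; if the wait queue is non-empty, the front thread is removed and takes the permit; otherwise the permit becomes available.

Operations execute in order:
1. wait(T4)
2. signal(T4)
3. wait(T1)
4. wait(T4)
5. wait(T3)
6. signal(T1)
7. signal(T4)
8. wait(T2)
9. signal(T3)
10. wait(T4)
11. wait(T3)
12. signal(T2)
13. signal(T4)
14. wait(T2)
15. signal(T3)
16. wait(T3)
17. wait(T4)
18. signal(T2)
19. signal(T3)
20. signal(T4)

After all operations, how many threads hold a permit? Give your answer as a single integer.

Step 1: wait(T4) -> count=0 queue=[] holders={T4}
Step 2: signal(T4) -> count=1 queue=[] holders={none}
Step 3: wait(T1) -> count=0 queue=[] holders={T1}
Step 4: wait(T4) -> count=0 queue=[T4] holders={T1}
Step 5: wait(T3) -> count=0 queue=[T4,T3] holders={T1}
Step 6: signal(T1) -> count=0 queue=[T3] holders={T4}
Step 7: signal(T4) -> count=0 queue=[] holders={T3}
Step 8: wait(T2) -> count=0 queue=[T2] holders={T3}
Step 9: signal(T3) -> count=0 queue=[] holders={T2}
Step 10: wait(T4) -> count=0 queue=[T4] holders={T2}
Step 11: wait(T3) -> count=0 queue=[T4,T3] holders={T2}
Step 12: signal(T2) -> count=0 queue=[T3] holders={T4}
Step 13: signal(T4) -> count=0 queue=[] holders={T3}
Step 14: wait(T2) -> count=0 queue=[T2] holders={T3}
Step 15: signal(T3) -> count=0 queue=[] holders={T2}
Step 16: wait(T3) -> count=0 queue=[T3] holders={T2}
Step 17: wait(T4) -> count=0 queue=[T3,T4] holders={T2}
Step 18: signal(T2) -> count=0 queue=[T4] holders={T3}
Step 19: signal(T3) -> count=0 queue=[] holders={T4}
Step 20: signal(T4) -> count=1 queue=[] holders={none}
Final holders: {none} -> 0 thread(s)

Answer: 0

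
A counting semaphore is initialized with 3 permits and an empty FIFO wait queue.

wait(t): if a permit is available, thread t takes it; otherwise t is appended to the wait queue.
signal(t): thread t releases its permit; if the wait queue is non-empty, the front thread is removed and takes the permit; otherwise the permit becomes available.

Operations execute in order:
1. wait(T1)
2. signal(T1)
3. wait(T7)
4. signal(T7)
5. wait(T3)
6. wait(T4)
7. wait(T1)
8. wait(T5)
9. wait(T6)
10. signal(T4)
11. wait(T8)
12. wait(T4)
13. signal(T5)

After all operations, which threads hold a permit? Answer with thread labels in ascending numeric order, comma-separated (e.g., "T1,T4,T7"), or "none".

Step 1: wait(T1) -> count=2 queue=[] holders={T1}
Step 2: signal(T1) -> count=3 queue=[] holders={none}
Step 3: wait(T7) -> count=2 queue=[] holders={T7}
Step 4: signal(T7) -> count=3 queue=[] holders={none}
Step 5: wait(T3) -> count=2 queue=[] holders={T3}
Step 6: wait(T4) -> count=1 queue=[] holders={T3,T4}
Step 7: wait(T1) -> count=0 queue=[] holders={T1,T3,T4}
Step 8: wait(T5) -> count=0 queue=[T5] holders={T1,T3,T4}
Step 9: wait(T6) -> count=0 queue=[T5,T6] holders={T1,T3,T4}
Step 10: signal(T4) -> count=0 queue=[T6] holders={T1,T3,T5}
Step 11: wait(T8) -> count=0 queue=[T6,T8] holders={T1,T3,T5}
Step 12: wait(T4) -> count=0 queue=[T6,T8,T4] holders={T1,T3,T5}
Step 13: signal(T5) -> count=0 queue=[T8,T4] holders={T1,T3,T6}
Final holders: T1,T3,T6

Answer: T1,T3,T6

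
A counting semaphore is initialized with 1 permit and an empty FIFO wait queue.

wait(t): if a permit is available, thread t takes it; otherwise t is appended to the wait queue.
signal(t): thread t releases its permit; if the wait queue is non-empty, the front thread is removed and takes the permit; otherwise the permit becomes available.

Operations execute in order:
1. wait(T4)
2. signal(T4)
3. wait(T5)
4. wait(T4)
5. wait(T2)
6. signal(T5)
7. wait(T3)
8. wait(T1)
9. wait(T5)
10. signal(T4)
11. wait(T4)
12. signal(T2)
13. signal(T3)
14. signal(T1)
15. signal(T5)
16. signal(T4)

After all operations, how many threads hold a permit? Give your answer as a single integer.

Answer: 0

Derivation:
Step 1: wait(T4) -> count=0 queue=[] holders={T4}
Step 2: signal(T4) -> count=1 queue=[] holders={none}
Step 3: wait(T5) -> count=0 queue=[] holders={T5}
Step 4: wait(T4) -> count=0 queue=[T4] holders={T5}
Step 5: wait(T2) -> count=0 queue=[T4,T2] holders={T5}
Step 6: signal(T5) -> count=0 queue=[T2] holders={T4}
Step 7: wait(T3) -> count=0 queue=[T2,T3] holders={T4}
Step 8: wait(T1) -> count=0 queue=[T2,T3,T1] holders={T4}
Step 9: wait(T5) -> count=0 queue=[T2,T3,T1,T5] holders={T4}
Step 10: signal(T4) -> count=0 queue=[T3,T1,T5] holders={T2}
Step 11: wait(T4) -> count=0 queue=[T3,T1,T5,T4] holders={T2}
Step 12: signal(T2) -> count=0 queue=[T1,T5,T4] holders={T3}
Step 13: signal(T3) -> count=0 queue=[T5,T4] holders={T1}
Step 14: signal(T1) -> count=0 queue=[T4] holders={T5}
Step 15: signal(T5) -> count=0 queue=[] holders={T4}
Step 16: signal(T4) -> count=1 queue=[] holders={none}
Final holders: {none} -> 0 thread(s)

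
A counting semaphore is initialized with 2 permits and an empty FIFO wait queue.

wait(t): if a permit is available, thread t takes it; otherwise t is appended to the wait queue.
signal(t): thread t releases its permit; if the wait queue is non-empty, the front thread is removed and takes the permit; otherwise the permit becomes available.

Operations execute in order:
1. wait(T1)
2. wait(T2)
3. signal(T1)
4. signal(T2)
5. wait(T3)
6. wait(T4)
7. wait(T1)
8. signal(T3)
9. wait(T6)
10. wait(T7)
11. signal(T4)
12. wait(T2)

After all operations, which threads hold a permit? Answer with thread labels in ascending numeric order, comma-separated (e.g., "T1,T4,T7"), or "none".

Step 1: wait(T1) -> count=1 queue=[] holders={T1}
Step 2: wait(T2) -> count=0 queue=[] holders={T1,T2}
Step 3: signal(T1) -> count=1 queue=[] holders={T2}
Step 4: signal(T2) -> count=2 queue=[] holders={none}
Step 5: wait(T3) -> count=1 queue=[] holders={T3}
Step 6: wait(T4) -> count=0 queue=[] holders={T3,T4}
Step 7: wait(T1) -> count=0 queue=[T1] holders={T3,T4}
Step 8: signal(T3) -> count=0 queue=[] holders={T1,T4}
Step 9: wait(T6) -> count=0 queue=[T6] holders={T1,T4}
Step 10: wait(T7) -> count=0 queue=[T6,T7] holders={T1,T4}
Step 11: signal(T4) -> count=0 queue=[T7] holders={T1,T6}
Step 12: wait(T2) -> count=0 queue=[T7,T2] holders={T1,T6}
Final holders: T1,T6

Answer: T1,T6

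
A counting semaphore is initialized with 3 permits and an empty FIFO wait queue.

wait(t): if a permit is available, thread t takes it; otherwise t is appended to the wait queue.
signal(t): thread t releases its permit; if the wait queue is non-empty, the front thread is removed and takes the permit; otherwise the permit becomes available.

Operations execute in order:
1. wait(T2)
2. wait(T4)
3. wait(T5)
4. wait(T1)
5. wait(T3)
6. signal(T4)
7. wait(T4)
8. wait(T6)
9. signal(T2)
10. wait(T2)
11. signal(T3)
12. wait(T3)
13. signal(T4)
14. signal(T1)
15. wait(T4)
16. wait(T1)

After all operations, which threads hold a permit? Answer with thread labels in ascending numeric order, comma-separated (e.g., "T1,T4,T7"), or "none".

Step 1: wait(T2) -> count=2 queue=[] holders={T2}
Step 2: wait(T4) -> count=1 queue=[] holders={T2,T4}
Step 3: wait(T5) -> count=0 queue=[] holders={T2,T4,T5}
Step 4: wait(T1) -> count=0 queue=[T1] holders={T2,T4,T5}
Step 5: wait(T3) -> count=0 queue=[T1,T3] holders={T2,T4,T5}
Step 6: signal(T4) -> count=0 queue=[T3] holders={T1,T2,T5}
Step 7: wait(T4) -> count=0 queue=[T3,T4] holders={T1,T2,T5}
Step 8: wait(T6) -> count=0 queue=[T3,T4,T6] holders={T1,T2,T5}
Step 9: signal(T2) -> count=0 queue=[T4,T6] holders={T1,T3,T5}
Step 10: wait(T2) -> count=0 queue=[T4,T6,T2] holders={T1,T3,T5}
Step 11: signal(T3) -> count=0 queue=[T6,T2] holders={T1,T4,T5}
Step 12: wait(T3) -> count=0 queue=[T6,T2,T3] holders={T1,T4,T5}
Step 13: signal(T4) -> count=0 queue=[T2,T3] holders={T1,T5,T6}
Step 14: signal(T1) -> count=0 queue=[T3] holders={T2,T5,T6}
Step 15: wait(T4) -> count=0 queue=[T3,T4] holders={T2,T5,T6}
Step 16: wait(T1) -> count=0 queue=[T3,T4,T1] holders={T2,T5,T6}
Final holders: T2,T5,T6

Answer: T2,T5,T6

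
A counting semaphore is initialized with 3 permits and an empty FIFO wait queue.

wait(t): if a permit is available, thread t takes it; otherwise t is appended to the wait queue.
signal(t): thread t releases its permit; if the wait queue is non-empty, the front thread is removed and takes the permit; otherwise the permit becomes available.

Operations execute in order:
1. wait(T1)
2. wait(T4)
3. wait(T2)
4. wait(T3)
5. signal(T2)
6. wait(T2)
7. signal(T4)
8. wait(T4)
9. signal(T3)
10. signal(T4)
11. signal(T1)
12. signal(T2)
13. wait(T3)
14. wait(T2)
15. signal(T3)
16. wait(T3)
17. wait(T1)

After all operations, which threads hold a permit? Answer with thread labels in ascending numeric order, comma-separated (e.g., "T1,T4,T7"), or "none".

Answer: T1,T2,T3

Derivation:
Step 1: wait(T1) -> count=2 queue=[] holders={T1}
Step 2: wait(T4) -> count=1 queue=[] holders={T1,T4}
Step 3: wait(T2) -> count=0 queue=[] holders={T1,T2,T4}
Step 4: wait(T3) -> count=0 queue=[T3] holders={T1,T2,T4}
Step 5: signal(T2) -> count=0 queue=[] holders={T1,T3,T4}
Step 6: wait(T2) -> count=0 queue=[T2] holders={T1,T3,T4}
Step 7: signal(T4) -> count=0 queue=[] holders={T1,T2,T3}
Step 8: wait(T4) -> count=0 queue=[T4] holders={T1,T2,T3}
Step 9: signal(T3) -> count=0 queue=[] holders={T1,T2,T4}
Step 10: signal(T4) -> count=1 queue=[] holders={T1,T2}
Step 11: signal(T1) -> count=2 queue=[] holders={T2}
Step 12: signal(T2) -> count=3 queue=[] holders={none}
Step 13: wait(T3) -> count=2 queue=[] holders={T3}
Step 14: wait(T2) -> count=1 queue=[] holders={T2,T3}
Step 15: signal(T3) -> count=2 queue=[] holders={T2}
Step 16: wait(T3) -> count=1 queue=[] holders={T2,T3}
Step 17: wait(T1) -> count=0 queue=[] holders={T1,T2,T3}
Final holders: T1,T2,T3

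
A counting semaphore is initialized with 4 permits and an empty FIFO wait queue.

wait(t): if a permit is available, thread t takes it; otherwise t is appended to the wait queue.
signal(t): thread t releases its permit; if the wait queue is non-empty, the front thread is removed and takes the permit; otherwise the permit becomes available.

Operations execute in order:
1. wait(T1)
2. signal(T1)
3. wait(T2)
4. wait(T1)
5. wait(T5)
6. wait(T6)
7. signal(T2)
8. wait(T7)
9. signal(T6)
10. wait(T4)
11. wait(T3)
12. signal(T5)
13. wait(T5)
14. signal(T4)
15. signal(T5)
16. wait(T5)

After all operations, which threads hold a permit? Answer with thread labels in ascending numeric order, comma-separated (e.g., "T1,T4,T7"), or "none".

Answer: T1,T3,T5,T7

Derivation:
Step 1: wait(T1) -> count=3 queue=[] holders={T1}
Step 2: signal(T1) -> count=4 queue=[] holders={none}
Step 3: wait(T2) -> count=3 queue=[] holders={T2}
Step 4: wait(T1) -> count=2 queue=[] holders={T1,T2}
Step 5: wait(T5) -> count=1 queue=[] holders={T1,T2,T5}
Step 6: wait(T6) -> count=0 queue=[] holders={T1,T2,T5,T6}
Step 7: signal(T2) -> count=1 queue=[] holders={T1,T5,T6}
Step 8: wait(T7) -> count=0 queue=[] holders={T1,T5,T6,T7}
Step 9: signal(T6) -> count=1 queue=[] holders={T1,T5,T7}
Step 10: wait(T4) -> count=0 queue=[] holders={T1,T4,T5,T7}
Step 11: wait(T3) -> count=0 queue=[T3] holders={T1,T4,T5,T7}
Step 12: signal(T5) -> count=0 queue=[] holders={T1,T3,T4,T7}
Step 13: wait(T5) -> count=0 queue=[T5] holders={T1,T3,T4,T7}
Step 14: signal(T4) -> count=0 queue=[] holders={T1,T3,T5,T7}
Step 15: signal(T5) -> count=1 queue=[] holders={T1,T3,T7}
Step 16: wait(T5) -> count=0 queue=[] holders={T1,T3,T5,T7}
Final holders: T1,T3,T5,T7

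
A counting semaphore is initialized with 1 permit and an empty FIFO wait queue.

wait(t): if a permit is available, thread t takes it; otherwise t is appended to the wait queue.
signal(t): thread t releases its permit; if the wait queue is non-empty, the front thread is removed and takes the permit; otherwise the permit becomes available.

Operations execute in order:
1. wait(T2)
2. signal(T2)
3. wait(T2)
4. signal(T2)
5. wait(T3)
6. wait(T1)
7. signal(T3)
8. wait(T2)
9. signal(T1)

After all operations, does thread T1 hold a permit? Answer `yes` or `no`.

Answer: no

Derivation:
Step 1: wait(T2) -> count=0 queue=[] holders={T2}
Step 2: signal(T2) -> count=1 queue=[] holders={none}
Step 3: wait(T2) -> count=0 queue=[] holders={T2}
Step 4: signal(T2) -> count=1 queue=[] holders={none}
Step 5: wait(T3) -> count=0 queue=[] holders={T3}
Step 6: wait(T1) -> count=0 queue=[T1] holders={T3}
Step 7: signal(T3) -> count=0 queue=[] holders={T1}
Step 8: wait(T2) -> count=0 queue=[T2] holders={T1}
Step 9: signal(T1) -> count=0 queue=[] holders={T2}
Final holders: {T2} -> T1 not in holders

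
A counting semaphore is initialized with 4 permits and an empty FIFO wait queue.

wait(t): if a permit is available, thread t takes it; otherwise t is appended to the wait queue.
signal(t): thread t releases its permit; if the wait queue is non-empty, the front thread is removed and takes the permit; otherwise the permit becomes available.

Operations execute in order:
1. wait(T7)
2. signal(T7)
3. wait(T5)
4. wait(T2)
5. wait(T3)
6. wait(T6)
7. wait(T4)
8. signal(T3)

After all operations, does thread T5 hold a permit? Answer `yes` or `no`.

Step 1: wait(T7) -> count=3 queue=[] holders={T7}
Step 2: signal(T7) -> count=4 queue=[] holders={none}
Step 3: wait(T5) -> count=3 queue=[] holders={T5}
Step 4: wait(T2) -> count=2 queue=[] holders={T2,T5}
Step 5: wait(T3) -> count=1 queue=[] holders={T2,T3,T5}
Step 6: wait(T6) -> count=0 queue=[] holders={T2,T3,T5,T6}
Step 7: wait(T4) -> count=0 queue=[T4] holders={T2,T3,T5,T6}
Step 8: signal(T3) -> count=0 queue=[] holders={T2,T4,T5,T6}
Final holders: {T2,T4,T5,T6} -> T5 in holders

Answer: yes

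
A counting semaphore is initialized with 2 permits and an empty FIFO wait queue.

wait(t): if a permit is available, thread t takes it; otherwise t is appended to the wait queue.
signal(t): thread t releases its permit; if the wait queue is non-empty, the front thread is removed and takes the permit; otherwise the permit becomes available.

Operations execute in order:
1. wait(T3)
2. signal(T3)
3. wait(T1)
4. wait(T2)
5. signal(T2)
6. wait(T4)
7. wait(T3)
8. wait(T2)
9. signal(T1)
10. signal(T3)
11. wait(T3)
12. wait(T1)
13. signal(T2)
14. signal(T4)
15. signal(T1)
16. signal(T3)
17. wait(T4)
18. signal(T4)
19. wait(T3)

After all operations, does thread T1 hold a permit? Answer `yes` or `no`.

Answer: no

Derivation:
Step 1: wait(T3) -> count=1 queue=[] holders={T3}
Step 2: signal(T3) -> count=2 queue=[] holders={none}
Step 3: wait(T1) -> count=1 queue=[] holders={T1}
Step 4: wait(T2) -> count=0 queue=[] holders={T1,T2}
Step 5: signal(T2) -> count=1 queue=[] holders={T1}
Step 6: wait(T4) -> count=0 queue=[] holders={T1,T4}
Step 7: wait(T3) -> count=0 queue=[T3] holders={T1,T4}
Step 8: wait(T2) -> count=0 queue=[T3,T2] holders={T1,T4}
Step 9: signal(T1) -> count=0 queue=[T2] holders={T3,T4}
Step 10: signal(T3) -> count=0 queue=[] holders={T2,T4}
Step 11: wait(T3) -> count=0 queue=[T3] holders={T2,T4}
Step 12: wait(T1) -> count=0 queue=[T3,T1] holders={T2,T4}
Step 13: signal(T2) -> count=0 queue=[T1] holders={T3,T4}
Step 14: signal(T4) -> count=0 queue=[] holders={T1,T3}
Step 15: signal(T1) -> count=1 queue=[] holders={T3}
Step 16: signal(T3) -> count=2 queue=[] holders={none}
Step 17: wait(T4) -> count=1 queue=[] holders={T4}
Step 18: signal(T4) -> count=2 queue=[] holders={none}
Step 19: wait(T3) -> count=1 queue=[] holders={T3}
Final holders: {T3} -> T1 not in holders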